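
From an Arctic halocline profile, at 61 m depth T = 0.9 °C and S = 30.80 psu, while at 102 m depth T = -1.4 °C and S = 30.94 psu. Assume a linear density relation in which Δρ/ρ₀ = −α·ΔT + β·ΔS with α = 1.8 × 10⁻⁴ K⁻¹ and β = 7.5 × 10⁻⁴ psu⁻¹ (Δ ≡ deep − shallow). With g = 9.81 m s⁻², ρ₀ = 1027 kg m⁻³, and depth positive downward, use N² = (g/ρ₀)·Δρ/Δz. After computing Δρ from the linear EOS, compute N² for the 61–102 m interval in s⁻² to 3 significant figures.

ΔT = -2.3 K, ΔS = +0.14 psu (deep − shallow).
Δρ/ρ₀ = −αΔT + βΔS = 4.14 × 10⁻⁴ + 1.05 × 10⁻⁴ = 5.19 × 10⁻⁴, so Δρ ≈ 0.5330 kg m⁻³.
N² = (g/ρ₀)·Δρ/Δz = g·(Δρ/ρ₀)/Δz = 9.81 × 5.19 × 10⁻⁴ / 41 = 1.2418 × 10⁻⁴ s⁻² ≈ 1.24 × 10⁻⁴ s⁻².

1.24 × 10⁻⁴ s⁻²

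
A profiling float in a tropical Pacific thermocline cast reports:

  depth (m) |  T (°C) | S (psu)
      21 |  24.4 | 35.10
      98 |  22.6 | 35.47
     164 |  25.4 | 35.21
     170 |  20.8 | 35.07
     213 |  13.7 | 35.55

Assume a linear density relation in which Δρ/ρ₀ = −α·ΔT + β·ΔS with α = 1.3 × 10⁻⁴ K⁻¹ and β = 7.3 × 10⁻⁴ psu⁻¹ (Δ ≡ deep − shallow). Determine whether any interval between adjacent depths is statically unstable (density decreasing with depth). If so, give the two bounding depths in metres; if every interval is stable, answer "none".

Evaluate Δρ/ρ₀ = −αΔT + βΔS across each adjacent pair:
  21–98 m: −αΔT+βΔS = −(1.3 × 10⁻⁴)(-1.8)+(7.3 × 10⁻⁴)(+0.37) = 5.0 × 10⁻⁴ → stable
  98–164 m: −αΔT+βΔS = −(1.3 × 10⁻⁴)(+2.8)+(7.3 × 10⁻⁴)(-0.26) = -5.5 × 10⁻⁴ → UNSTABLE
  164–170 m: −αΔT+βΔS = −(1.3 × 10⁻⁴)(-4.6)+(7.3 × 10⁻⁴)(-0.14) = 5.0 × 10⁻⁴ → stable
  170–213 m: −αΔT+βΔS = −(1.3 × 10⁻⁴)(-7.1)+(7.3 × 10⁻⁴)(+0.48) = 1.3 × 10⁻³ → stable
The 98–164 m interval has Δρ < 0: lighter water underlies denser water.

98–164 m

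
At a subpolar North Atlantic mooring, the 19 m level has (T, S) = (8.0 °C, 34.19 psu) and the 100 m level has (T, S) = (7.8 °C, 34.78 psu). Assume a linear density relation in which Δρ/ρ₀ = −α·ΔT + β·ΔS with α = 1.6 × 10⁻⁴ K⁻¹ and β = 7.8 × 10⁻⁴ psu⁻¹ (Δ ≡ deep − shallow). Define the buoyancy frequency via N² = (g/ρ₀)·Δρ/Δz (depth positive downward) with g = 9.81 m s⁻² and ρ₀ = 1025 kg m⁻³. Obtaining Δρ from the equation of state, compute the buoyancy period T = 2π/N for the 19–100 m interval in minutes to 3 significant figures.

13.6 min

ΔT = -0.2 K, ΔS = +0.59 psu (deep − shallow).
Δρ/ρ₀ = −αΔT + βΔS = 3.20 × 10⁻⁵ + 4.602 × 10⁻⁴ = 4.922 × 10⁻⁴, so Δρ ≈ 0.5045 kg m⁻³.
N² = (g/ρ₀)·Δρ/Δz = g·(Δρ/ρ₀)/Δz = 9.81 × 4.922 × 10⁻⁴ / 81 = 5.9611 × 10⁻⁵ s⁻².
N = √(5.9611 × 10⁻⁵) = 7.7208 × 10⁻³ rad s⁻¹ → T = 2π/N = 813.80 s = 13.563 min ≈ 13.6 min.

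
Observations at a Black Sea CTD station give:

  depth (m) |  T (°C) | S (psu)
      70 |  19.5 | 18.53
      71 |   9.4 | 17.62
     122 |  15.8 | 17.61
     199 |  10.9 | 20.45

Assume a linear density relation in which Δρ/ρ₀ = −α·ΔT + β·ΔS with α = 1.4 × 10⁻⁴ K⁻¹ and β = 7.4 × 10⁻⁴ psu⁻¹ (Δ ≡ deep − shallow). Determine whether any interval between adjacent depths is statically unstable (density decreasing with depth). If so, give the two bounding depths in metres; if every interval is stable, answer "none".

71–122 m

Evaluate Δρ/ρ₀ = −αΔT + βΔS across each adjacent pair:
  70–71 m: −αΔT+βΔS = −(1.4 × 10⁻⁴)(-10.1)+(7.4 × 10⁻⁴)(-0.91) = 7.4 × 10⁻⁴ → stable
  71–122 m: −αΔT+βΔS = −(1.4 × 10⁻⁴)(+6.4)+(7.4 × 10⁻⁴)(-0.01) = -9.0 × 10⁻⁴ → UNSTABLE
  122–199 m: −αΔT+βΔS = −(1.4 × 10⁻⁴)(-4.9)+(7.4 × 10⁻⁴)(+2.84) = 2.8 × 10⁻³ → stable
The 71–122 m interval has Δρ < 0: lighter water underlies denser water.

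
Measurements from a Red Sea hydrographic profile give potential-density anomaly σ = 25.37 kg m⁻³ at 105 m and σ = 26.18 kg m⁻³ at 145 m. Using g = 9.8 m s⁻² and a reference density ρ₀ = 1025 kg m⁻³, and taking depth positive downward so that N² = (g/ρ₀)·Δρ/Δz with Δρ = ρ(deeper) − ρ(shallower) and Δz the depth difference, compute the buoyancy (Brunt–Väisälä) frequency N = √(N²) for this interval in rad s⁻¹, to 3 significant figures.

0.0139 rad s⁻¹

Δρ = 1026.18 − 1025.37 = 0.81 kg m⁻³ over Δz = 145 − 105 = 40 m.
N² = (9.8/1025) × (0.81/40) = 1.9361 × 10⁻⁴ s⁻².
N = √(1.9361 × 10⁻⁴) = 0.013914 rad s⁻¹ ≈ 0.0139 rad s⁻¹.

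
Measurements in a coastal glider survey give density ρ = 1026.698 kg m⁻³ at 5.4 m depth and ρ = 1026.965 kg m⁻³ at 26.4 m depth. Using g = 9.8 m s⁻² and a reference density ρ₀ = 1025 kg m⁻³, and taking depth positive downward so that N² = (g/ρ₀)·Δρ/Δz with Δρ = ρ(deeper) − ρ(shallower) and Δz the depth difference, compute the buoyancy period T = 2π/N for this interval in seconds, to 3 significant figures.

570 s

Δρ = 1026.965 − 1026.698 = 0.267 kg m⁻³ over Δz = 26.4 − 5.4 = 21 m.
N² = (9.8/1025) × (0.267/21) = 1.2156 × 10⁻⁴ s⁻².
N = √(1.2156 × 10⁻⁴) = 0.011025 rad s⁻¹, so T = 2π/N = 569.90 s ≈ 570 s.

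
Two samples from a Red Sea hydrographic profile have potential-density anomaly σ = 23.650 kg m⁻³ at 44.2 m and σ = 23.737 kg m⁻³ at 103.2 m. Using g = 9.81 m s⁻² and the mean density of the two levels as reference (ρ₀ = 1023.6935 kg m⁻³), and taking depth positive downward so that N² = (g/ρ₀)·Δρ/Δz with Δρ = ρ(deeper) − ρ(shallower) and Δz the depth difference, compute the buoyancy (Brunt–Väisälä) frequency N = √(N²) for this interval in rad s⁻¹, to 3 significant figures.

3.76 × 10⁻³ rad s⁻¹

Δρ = 1023.737 − 1023.650 = 0.087 kg m⁻³ over Δz = 103.2 − 44.2 = 59 m.
N² = (9.81/1023.6935) × (0.087/59) = 1.4131 × 10⁻⁵ s⁻².
N = √(1.4131 × 10⁻⁵) = 3.7591 × 10⁻³ rad s⁻¹ ≈ 3.76 × 10⁻³ rad s⁻¹.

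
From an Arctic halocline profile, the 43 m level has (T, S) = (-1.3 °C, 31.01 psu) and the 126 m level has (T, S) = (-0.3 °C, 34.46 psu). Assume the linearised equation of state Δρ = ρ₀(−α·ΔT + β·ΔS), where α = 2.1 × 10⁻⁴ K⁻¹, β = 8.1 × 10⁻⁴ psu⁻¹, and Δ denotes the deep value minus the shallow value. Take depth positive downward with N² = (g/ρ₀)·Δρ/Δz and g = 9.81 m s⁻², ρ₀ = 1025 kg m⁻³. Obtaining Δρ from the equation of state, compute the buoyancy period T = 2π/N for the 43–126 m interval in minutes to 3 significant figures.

5.99 min

ΔT = +1.0 K, ΔS = +3.45 psu (deep − shallow).
Δρ/ρ₀ = −αΔT + βΔS = -2.10 × 10⁻⁴ + 2.7945 × 10⁻³ = 2.5845 × 10⁻³, so Δρ ≈ 2.649 kg m⁻³.
N² = (g/ρ₀)·Δρ/Δz = g·(Δρ/ρ₀)/Δz = 9.81 × 2.5845 × 10⁻³ / 83 = 3.0547 × 10⁻⁴ s⁻².
N = √(3.0547 × 10⁻⁴) = 0.017478 rad s⁻¹ → T = 2π/N = 359.49 s = 5.9915 min ≈ 5.99 min.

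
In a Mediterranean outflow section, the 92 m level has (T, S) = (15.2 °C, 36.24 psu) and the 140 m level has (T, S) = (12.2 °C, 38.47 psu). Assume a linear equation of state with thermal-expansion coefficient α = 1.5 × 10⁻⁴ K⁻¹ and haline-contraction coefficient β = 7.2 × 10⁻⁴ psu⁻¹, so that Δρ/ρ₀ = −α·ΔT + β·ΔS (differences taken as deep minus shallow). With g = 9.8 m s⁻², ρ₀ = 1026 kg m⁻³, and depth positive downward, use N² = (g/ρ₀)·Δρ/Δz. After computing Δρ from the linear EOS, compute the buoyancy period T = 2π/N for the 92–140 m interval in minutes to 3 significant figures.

ΔT = -3.0 K, ΔS = +2.23 psu (deep − shallow).
Δρ/ρ₀ = −αΔT + βΔS = 4.50 × 10⁻⁴ + 1.6056 × 10⁻³ = 2.0556 × 10⁻³, so Δρ ≈ 2.109 kg m⁻³.
N² = (g/ρ₀)·Δρ/Δz = g·(Δρ/ρ₀)/Δz = 9.8 × 2.0556 × 10⁻³ / 48 = 4.1968 × 10⁻⁴ s⁻².
N = √(4.1968 × 10⁻⁴) = 0.020486 rad s⁻¹ → T = 2π/N = 306.71 s = 5.1118 min ≈ 5.11 min.

5.11 min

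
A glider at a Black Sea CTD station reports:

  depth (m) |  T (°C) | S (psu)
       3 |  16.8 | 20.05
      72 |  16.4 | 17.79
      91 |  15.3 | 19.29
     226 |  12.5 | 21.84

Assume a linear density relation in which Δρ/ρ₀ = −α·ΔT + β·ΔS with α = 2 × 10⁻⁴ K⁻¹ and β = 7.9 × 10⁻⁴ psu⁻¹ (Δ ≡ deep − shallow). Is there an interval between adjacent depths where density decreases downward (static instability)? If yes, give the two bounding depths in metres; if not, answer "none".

Evaluate Δρ/ρ₀ = −αΔT + βΔS across each adjacent pair:
  3–72 m: −αΔT+βΔS = −(2 × 10⁻⁴)(-0.4)+(7.9 × 10⁻⁴)(-2.26) = -1.7 × 10⁻³ → UNSTABLE
  72–91 m: −αΔT+βΔS = −(2 × 10⁻⁴)(-1.1)+(7.9 × 10⁻⁴)(+1.50) = 1.4 × 10⁻³ → stable
  91–226 m: −αΔT+βΔS = −(2 × 10⁻⁴)(-2.8)+(7.9 × 10⁻⁴)(+2.55) = 2.6 × 10⁻³ → stable
The 3–72 m interval has Δρ < 0: lighter water underlies denser water.

3–72 m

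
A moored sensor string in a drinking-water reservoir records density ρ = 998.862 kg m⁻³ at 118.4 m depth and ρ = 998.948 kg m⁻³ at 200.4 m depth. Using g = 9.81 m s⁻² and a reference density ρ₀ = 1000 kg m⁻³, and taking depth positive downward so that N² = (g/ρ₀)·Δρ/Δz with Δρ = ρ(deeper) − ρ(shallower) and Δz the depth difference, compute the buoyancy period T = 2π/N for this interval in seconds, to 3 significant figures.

Δρ = 998.948 − 998.862 = 0.086 kg m⁻³ over Δz = 200.4 − 118.4 = 82 m.
N² = (9.81/1000) × (0.086/82) = 1.0289 × 10⁻⁵ s⁻².
N = √(1.0289 × 10⁻⁵) = 3.2076 × 10⁻³ rad s⁻¹, so T = 2π/N = 1.9588 × 10³ s ≈ 1.96 × 10³ s.

1.96 × 10³ s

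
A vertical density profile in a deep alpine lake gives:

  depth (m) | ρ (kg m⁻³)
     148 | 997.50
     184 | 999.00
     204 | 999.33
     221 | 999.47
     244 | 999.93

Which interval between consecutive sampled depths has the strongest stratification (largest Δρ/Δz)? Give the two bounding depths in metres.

148–184 m

Compute the density gradient over each adjacent pair:
  148–184 m: Δρ/Δz = 1.50/36 = 0.042 kg m⁻⁴
  184–204 m: Δρ/Δz = 0.33/20 = 0.017 kg m⁻⁴
  204–221 m: Δρ/Δz = 0.14/17 = 8.2 × 10⁻³ kg m⁻⁴
  221–244 m: Δρ/Δz = 0.46/23 = 0.020 kg m⁻⁴
The largest gradient is in the 148–184 m interval — the pycnocline.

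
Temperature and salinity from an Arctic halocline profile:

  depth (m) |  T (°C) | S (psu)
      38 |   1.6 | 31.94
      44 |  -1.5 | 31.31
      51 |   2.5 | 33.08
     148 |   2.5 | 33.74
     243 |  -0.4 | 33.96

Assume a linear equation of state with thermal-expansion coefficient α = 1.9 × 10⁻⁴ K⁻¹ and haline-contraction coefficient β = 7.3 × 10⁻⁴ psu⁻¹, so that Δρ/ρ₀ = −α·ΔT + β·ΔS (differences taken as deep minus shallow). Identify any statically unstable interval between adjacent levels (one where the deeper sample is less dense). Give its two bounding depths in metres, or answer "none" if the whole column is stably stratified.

Evaluate Δρ/ρ₀ = −αΔT + βΔS across each adjacent pair:
  38–44 m: −αΔT+βΔS = −(1.9 × 10⁻⁴)(-3.1)+(7.3 × 10⁻⁴)(-0.63) = 1.3 × 10⁻⁴ → stable
  44–51 m: −αΔT+βΔS = −(1.9 × 10⁻⁴)(+4.0)+(7.3 × 10⁻⁴)(+1.77) = 5.3 × 10⁻⁴ → stable
  51–148 m: −αΔT+βΔS = −(1.9 × 10⁻⁴)(+0.0)+(7.3 × 10⁻⁴)(+0.66) = 4.8 × 10⁻⁴ → stable
  148–243 m: −αΔT+βΔS = −(1.9 × 10⁻⁴)(-2.9)+(7.3 × 10⁻⁴)(+0.22) = 7.1 × 10⁻⁴ → stable
Every interval has Δρ > 0: the column is stably stratified throughout.

none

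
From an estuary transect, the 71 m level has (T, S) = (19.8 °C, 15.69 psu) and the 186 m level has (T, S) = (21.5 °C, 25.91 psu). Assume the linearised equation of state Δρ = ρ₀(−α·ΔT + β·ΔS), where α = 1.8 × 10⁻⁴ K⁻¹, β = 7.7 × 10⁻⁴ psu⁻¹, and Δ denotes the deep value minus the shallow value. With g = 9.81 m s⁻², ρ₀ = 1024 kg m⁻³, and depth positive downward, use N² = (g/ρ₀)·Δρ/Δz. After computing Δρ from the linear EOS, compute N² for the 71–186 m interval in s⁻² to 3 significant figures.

ΔT = +1.7 K, ΔS = +10.22 psu (deep − shallow).
Δρ/ρ₀ = −αΔT + βΔS = -3.06 × 10⁻⁴ + 7.8694 × 10⁻³ = 7.5634 × 10⁻³, so Δρ ≈ 7.745 kg m⁻³.
N² = (g/ρ₀)·Δρ/Δz = g·(Δρ/ρ₀)/Δz = 9.81 × 7.5634 × 10⁻³ / 115 = 6.4519 × 10⁻⁴ s⁻² ≈ 6.45 × 10⁻⁴ s⁻².

6.45 × 10⁻⁴ s⁻²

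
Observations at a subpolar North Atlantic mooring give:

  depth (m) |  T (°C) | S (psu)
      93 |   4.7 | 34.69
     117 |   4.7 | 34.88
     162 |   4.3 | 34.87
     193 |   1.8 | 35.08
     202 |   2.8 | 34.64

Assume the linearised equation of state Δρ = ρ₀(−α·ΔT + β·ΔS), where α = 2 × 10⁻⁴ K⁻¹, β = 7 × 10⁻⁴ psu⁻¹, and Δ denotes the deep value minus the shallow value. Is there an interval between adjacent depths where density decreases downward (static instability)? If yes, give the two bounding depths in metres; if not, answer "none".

193–202 m

Evaluate Δρ/ρ₀ = −αΔT + βΔS across each adjacent pair:
  93–117 m: −αΔT+βΔS = −(2 × 10⁻⁴)(+0.0)+(7 × 10⁻⁴)(+0.19) = 1.3 × 10⁻⁴ → stable
  117–162 m: −αΔT+βΔS = −(2 × 10⁻⁴)(-0.4)+(7 × 10⁻⁴)(-0.01) = 7.3 × 10⁻⁵ → stable
  162–193 m: −αΔT+βΔS = −(2 × 10⁻⁴)(-2.5)+(7 × 10⁻⁴)(+0.21) = 6.5 × 10⁻⁴ → stable
  193–202 m: −αΔT+βΔS = −(2 × 10⁻⁴)(+1.0)+(7 × 10⁻⁴)(-0.44) = -5.1 × 10⁻⁴ → UNSTABLE
The 193–202 m interval has Δρ < 0: lighter water underlies denser water.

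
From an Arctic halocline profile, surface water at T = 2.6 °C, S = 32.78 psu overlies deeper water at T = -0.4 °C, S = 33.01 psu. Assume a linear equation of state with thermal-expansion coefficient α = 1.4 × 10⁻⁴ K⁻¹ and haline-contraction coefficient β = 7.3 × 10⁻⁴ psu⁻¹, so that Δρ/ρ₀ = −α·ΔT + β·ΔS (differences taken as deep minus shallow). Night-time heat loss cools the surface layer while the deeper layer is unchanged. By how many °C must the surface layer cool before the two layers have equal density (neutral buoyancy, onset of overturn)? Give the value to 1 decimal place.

4.2 °C

Neutral buoyancy requires Δρ = 0, i.e. −α(T_deep − T_surf′) + β(S_deep − S_surf) = 0.
T_surf′ = T_deep − (β/α)·ΔS = -0.4 − (7.3 × 10⁻⁴/1.4 × 10⁻⁴)·(+0.23) = -1.599 °C.
Cooling required: 2.6 − (-1.599) = 4.199 °C.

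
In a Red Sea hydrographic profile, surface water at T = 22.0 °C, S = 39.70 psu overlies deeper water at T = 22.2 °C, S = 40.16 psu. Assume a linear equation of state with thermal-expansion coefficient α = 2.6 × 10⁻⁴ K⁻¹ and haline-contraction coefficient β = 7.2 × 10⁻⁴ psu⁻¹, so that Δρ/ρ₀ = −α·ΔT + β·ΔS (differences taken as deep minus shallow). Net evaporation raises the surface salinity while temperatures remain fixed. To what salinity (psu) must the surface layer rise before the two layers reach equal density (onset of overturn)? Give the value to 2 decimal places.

40.09 psu

Neutral buoyancy requires −α(T_deep − T_surf) + β(S_deep − S_surf′) = 0.
S_surf′ = S_deep − (α/β)·ΔT = 40.16 − (2.6 × 10⁻⁴/7.2 × 10⁻⁴)·(+0.2) = 40.0878 psu.
Increase required: 40.0878 − 39.70 = 0.3878 psu.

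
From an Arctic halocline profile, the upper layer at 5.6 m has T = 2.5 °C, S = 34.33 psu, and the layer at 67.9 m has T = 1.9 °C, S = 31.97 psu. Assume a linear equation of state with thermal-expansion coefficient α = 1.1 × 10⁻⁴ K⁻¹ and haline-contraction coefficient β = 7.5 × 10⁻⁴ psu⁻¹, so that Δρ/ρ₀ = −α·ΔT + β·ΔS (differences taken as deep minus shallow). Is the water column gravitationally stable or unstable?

ΔT = 1.9 − 2.5 = -0.6 K and ΔS = 31.97 − 34.33 = -2.36 psu (deep − shallow).
−αΔT = 6.60 × 10⁻⁵; βΔS = -1.77 × 10⁻³; sum Δρ/ρ₀ = -1.704 × 10⁻³.
Δρ/ρ₀ < 0, so Δρ < 0: deeper water is lighter → statically unstable; the column would overturn.

unstable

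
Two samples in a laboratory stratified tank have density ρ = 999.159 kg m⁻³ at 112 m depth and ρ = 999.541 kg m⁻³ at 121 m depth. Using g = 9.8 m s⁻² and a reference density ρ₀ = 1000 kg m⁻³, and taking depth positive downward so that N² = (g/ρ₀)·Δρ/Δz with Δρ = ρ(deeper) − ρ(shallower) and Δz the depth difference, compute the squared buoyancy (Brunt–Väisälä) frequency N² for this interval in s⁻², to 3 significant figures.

Δρ = 999.541 − 999.159 = 0.382 kg m⁻³ over Δz = 121 − 112 = 9 m.
N² = (9.8/1000) × (0.382/9) = 4.1596 × 10⁻⁴ s⁻² ≈ 4.16 × 10⁻⁴ s⁻².

4.16 × 10⁻⁴ s⁻²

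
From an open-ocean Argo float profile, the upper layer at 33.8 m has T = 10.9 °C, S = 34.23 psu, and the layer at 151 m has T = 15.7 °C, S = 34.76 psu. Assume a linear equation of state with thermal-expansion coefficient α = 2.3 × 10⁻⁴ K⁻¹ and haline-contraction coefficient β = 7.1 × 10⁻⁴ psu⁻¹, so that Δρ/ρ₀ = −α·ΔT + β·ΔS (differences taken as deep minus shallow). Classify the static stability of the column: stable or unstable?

ΔT = 15.7 − 10.9 = +4.8 K and ΔS = 34.76 − 34.23 = +0.53 psu (deep − shallow).
−αΔT = -1.104 × 10⁻³; βΔS = 3.763 × 10⁻⁴; sum Δρ/ρ₀ = -7.277 × 10⁻⁴.
Δρ/ρ₀ < 0, so Δρ < 0: deeper water is lighter → statically unstable; the column would overturn.

unstable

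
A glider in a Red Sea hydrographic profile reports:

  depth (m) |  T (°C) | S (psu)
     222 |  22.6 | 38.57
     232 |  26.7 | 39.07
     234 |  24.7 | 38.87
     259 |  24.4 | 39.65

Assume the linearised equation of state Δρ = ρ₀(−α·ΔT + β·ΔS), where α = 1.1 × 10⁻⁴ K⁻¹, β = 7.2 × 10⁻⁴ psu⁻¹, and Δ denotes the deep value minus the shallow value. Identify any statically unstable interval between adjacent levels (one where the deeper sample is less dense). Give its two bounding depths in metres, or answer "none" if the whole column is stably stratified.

222–232 m

Evaluate Δρ/ρ₀ = −αΔT + βΔS across each adjacent pair:
  222–232 m: −αΔT+βΔS = −(1.1 × 10⁻⁴)(+4.1)+(7.2 × 10⁻⁴)(+0.50) = -9.1 × 10⁻⁵ → UNSTABLE
  232–234 m: −αΔT+βΔS = −(1.1 × 10⁻⁴)(-2.0)+(7.2 × 10⁻⁴)(-0.20) = 7.6 × 10⁻⁵ → stable
  234–259 m: −αΔT+βΔS = −(1.1 × 10⁻⁴)(-0.3)+(7.2 × 10⁻⁴)(+0.78) = 5.9 × 10⁻⁴ → stable
The 222–232 m interval has Δρ < 0: lighter water underlies denser water.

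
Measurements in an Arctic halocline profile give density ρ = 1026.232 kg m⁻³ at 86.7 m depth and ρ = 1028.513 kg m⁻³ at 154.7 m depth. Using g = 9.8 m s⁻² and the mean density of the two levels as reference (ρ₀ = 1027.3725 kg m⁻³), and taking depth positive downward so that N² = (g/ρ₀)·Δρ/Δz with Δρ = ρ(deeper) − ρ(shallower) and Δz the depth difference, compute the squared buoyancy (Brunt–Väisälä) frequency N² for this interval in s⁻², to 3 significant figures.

3.20 × 10⁻⁴ s⁻²

Δρ = 1028.513 − 1026.232 = 2.281 kg m⁻³ over Δz = 154.7 − 86.7 = 68 m.
N² = (9.8/1027.3725) × (2.281/68) = 3.1997 × 10⁻⁴ s⁻² ≈ 3.20 × 10⁻⁴ s⁻².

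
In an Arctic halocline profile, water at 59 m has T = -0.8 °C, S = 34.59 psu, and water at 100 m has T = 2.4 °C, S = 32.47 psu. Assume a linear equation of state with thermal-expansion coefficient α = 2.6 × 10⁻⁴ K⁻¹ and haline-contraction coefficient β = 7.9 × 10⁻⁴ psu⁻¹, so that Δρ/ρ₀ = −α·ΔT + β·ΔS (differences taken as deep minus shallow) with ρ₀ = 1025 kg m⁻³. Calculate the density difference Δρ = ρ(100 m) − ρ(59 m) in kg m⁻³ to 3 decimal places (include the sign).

ΔT = +3.2 K, ΔS = -2.12 psu (deep − shallow).
Δρ/ρ₀ = −(2.6 × 10⁻⁴)(+3.2) + (7.9 × 10⁻⁴)(-2.12) = -2.5068 × 10⁻³.
Δρ = 1025 × (-2.5068 × 10⁻³) = -2.569 kg m⁻³.
Negative Δρ: lighter below, statically unstable.

-2.569 kg m⁻³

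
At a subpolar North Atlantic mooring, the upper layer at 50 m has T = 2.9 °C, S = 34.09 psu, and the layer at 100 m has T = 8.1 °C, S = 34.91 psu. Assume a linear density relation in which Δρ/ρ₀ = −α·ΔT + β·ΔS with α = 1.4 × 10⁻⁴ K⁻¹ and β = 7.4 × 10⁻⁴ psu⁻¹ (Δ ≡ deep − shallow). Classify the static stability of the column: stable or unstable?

unstable

ΔT = 8.1 − 2.9 = +5.2 K and ΔS = 34.91 − 34.09 = +0.82 psu (deep − shallow).
−αΔT = -7.28 × 10⁻⁴; βΔS = 6.068 × 10⁻⁴; sum Δρ/ρ₀ = -1.212 × 10⁻⁴.
Δρ/ρ₀ < 0, so Δρ < 0: deeper water is lighter → statically unstable; the column would overturn.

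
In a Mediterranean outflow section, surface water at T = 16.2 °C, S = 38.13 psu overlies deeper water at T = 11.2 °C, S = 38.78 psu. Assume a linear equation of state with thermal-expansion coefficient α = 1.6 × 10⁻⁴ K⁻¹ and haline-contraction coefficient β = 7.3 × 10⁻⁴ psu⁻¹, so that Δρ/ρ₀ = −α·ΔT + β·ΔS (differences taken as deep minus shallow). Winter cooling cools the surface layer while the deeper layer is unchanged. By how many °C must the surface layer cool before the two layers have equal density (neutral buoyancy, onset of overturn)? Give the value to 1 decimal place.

8.0 °C

Neutral buoyancy requires Δρ = 0, i.e. −α(T_deep − T_surf′) + β(S_deep − S_surf) = 0.
T_surf′ = T_deep − (β/α)·ΔS = 11.2 − (7.3 × 10⁻⁴/1.6 × 10⁻⁴)·(+0.65) = 8.234 °C.
Cooling required: 16.2 − (8.234) = 7.966 °C.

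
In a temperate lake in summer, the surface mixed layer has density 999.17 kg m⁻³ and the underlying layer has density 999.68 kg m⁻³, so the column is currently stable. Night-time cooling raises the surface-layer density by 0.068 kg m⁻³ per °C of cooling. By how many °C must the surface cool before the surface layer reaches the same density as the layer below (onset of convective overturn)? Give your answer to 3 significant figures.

7.50 °C

Density deficit of the surface layer: 999.68 − 999.17 = 0.51 kg m⁻³.
Required change = 0.51 / 0.068 = 7.50 °C.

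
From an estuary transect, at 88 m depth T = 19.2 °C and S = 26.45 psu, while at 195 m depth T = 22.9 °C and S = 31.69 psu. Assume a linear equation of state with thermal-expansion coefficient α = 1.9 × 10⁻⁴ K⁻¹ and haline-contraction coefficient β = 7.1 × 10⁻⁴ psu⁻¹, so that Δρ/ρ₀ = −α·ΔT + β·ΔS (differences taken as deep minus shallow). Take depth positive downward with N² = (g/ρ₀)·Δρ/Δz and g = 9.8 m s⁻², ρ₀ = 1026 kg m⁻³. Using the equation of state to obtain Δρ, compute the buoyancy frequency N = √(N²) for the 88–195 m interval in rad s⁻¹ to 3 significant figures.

0.0166 rad s⁻¹

ΔT = +3.7 K, ΔS = +5.24 psu (deep − shallow).
Δρ/ρ₀ = −αΔT + βΔS = -7.03 × 10⁻⁴ + 3.7204 × 10⁻³ = 3.0174 × 10⁻³, so Δρ ≈ 3.096 kg m⁻³.
N² = (g/ρ₀)·Δρ/Δz = g·(Δρ/ρ₀)/Δz = 9.8 × 3.0174 × 10⁻³ / 107 = 2.7636 × 10⁻⁴ s⁻².
N = √(2.7636 × 10⁻⁴) = 0.016624 rad s⁻¹ ≈ 0.0166 rad s⁻¹.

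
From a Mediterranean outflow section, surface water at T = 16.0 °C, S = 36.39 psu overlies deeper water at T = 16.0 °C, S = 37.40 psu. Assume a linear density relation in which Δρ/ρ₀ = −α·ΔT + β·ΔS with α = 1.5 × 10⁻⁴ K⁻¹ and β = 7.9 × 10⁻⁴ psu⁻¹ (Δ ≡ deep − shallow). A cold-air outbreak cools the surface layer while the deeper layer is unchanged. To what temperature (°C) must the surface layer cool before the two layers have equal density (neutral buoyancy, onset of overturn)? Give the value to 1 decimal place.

10.7 °C

Neutral buoyancy requires Δρ = 0, i.e. −α(T_deep − T_surf′) + β(S_deep − S_surf) = 0.
T_surf′ = T_deep − (β/α)·ΔS = 16.0 − (7.9 × 10⁻⁴/1.5 × 10⁻⁴)·(+1.01) = 10.681 °C.
Cooling required: 16.0 − (10.681) = 5.319 °C.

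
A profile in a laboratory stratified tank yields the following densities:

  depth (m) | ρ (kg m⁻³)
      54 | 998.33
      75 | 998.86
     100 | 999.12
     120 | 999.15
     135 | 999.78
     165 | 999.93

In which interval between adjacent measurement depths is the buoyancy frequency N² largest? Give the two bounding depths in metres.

Compute the density gradient over each adjacent pair:
  54–75 m: Δρ/Δz = 0.53/21 = 0.025 kg m⁻⁴
  75–100 m: Δρ/Δz = 0.26/25 = 0.010 kg m⁻⁴
  100–120 m: Δρ/Δz = 0.03/20 = 1.5 × 10⁻³ kg m⁻⁴
  120–135 m: Δρ/Δz = 0.63/15 = 0.042 kg m⁻⁴
  135–165 m: Δρ/Δz = 0.15/30 = 5.0 × 10⁻³ kg m⁻⁴
The largest gradient is in the 120–135 m interval — the pycnocline.

120–135 m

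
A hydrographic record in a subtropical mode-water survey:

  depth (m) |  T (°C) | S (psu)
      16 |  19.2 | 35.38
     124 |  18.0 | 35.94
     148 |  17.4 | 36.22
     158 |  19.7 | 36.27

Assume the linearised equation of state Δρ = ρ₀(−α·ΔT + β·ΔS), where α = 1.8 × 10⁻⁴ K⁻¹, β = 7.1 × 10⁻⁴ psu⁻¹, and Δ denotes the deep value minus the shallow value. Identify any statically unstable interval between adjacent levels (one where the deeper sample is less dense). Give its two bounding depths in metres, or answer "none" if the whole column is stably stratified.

148–158 m

Evaluate Δρ/ρ₀ = −αΔT + βΔS across each adjacent pair:
  16–124 m: −αΔT+βΔS = −(1.8 × 10⁻⁴)(-1.2)+(7.1 × 10⁻⁴)(+0.56) = 6.1 × 10⁻⁴ → stable
  124–148 m: −αΔT+βΔS = −(1.8 × 10⁻⁴)(-0.6)+(7.1 × 10⁻⁴)(+0.28) = 3.1 × 10⁻⁴ → stable
  148–158 m: −αΔT+βΔS = −(1.8 × 10⁻⁴)(+2.3)+(7.1 × 10⁻⁴)(+0.05) = -3.8 × 10⁻⁴ → UNSTABLE
The 148–158 m interval has Δρ < 0: lighter water underlies denser water.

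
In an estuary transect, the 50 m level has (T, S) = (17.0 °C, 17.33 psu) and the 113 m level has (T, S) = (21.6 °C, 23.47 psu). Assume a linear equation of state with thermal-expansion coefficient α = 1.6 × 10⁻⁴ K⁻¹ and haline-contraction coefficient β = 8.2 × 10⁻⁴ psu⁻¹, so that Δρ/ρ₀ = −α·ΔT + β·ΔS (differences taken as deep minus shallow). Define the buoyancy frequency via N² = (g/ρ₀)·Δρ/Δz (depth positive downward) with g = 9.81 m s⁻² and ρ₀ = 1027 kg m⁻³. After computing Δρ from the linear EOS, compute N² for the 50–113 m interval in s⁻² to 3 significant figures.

ΔT = +4.6 K, ΔS = +6.14 psu (deep − shallow).
Δρ/ρ₀ = −αΔT + βΔS = -7.36 × 10⁻⁴ + 5.0348 × 10⁻³ = 4.2988 × 10⁻³, so Δρ ≈ 4.415 kg m⁻³.
N² = (g/ρ₀)·Δρ/Δz = g·(Δρ/ρ₀)/Δz = 9.81 × 4.2988 × 10⁻³ / 63 = 6.6938 × 10⁻⁴ s⁻² ≈ 6.69 × 10⁻⁴ s⁻².

6.69 × 10⁻⁴ s⁻²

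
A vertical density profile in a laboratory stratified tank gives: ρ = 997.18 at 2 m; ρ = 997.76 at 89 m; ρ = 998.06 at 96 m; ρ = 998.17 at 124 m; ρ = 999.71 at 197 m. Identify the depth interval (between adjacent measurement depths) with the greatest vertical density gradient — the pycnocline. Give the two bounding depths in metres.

89–96 m

Compute the density gradient over each adjacent pair:
  2–89 m: Δρ/Δz = 0.58/87 = 6.7 × 10⁻³ kg m⁻⁴
  89–96 m: Δρ/Δz = 0.30/7 = 0.043 kg m⁻⁴
  96–124 m: Δρ/Δz = 0.11/28 = 3.9 × 10⁻³ kg m⁻⁴
  124–197 m: Δρ/Δz = 1.54/73 = 0.021 kg m⁻⁴
The largest gradient is in the 89–96 m interval — the pycnocline.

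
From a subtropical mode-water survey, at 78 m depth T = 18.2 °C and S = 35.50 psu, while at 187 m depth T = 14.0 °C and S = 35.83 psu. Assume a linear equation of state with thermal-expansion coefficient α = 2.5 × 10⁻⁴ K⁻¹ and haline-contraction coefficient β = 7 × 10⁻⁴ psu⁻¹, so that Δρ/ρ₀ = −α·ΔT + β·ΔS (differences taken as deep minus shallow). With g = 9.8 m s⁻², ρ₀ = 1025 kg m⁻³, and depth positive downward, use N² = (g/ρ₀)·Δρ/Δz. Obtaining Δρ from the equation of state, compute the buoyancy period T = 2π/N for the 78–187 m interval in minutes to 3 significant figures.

ΔT = -4.2 K, ΔS = +0.33 psu (deep − shallow).
Δρ/ρ₀ = −αΔT + βΔS = 1.05 × 10⁻³ + 2.31 × 10⁻⁴ = 1.281 × 10⁻³, so Δρ ≈ 1.313 kg m⁻³.
N² = (g/ρ₀)·Δρ/Δz = g·(Δρ/ρ₀)/Δz = 9.8 × 1.281 × 10⁻³ / 109 = 1.1517 × 10⁻⁴ s⁻².
N = √(1.1517 × 10⁻⁴) = 0.010732 rad s⁻¹ → T = 2π/N = 585.46 s = 9.7577 min ≈ 9.76 min.

9.76 min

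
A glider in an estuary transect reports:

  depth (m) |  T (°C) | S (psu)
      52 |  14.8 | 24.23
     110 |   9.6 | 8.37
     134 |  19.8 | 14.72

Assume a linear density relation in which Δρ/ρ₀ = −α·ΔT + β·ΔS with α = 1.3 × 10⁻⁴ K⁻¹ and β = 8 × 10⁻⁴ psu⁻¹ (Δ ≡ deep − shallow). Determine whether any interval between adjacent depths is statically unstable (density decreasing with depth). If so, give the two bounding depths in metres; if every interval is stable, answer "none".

Evaluate Δρ/ρ₀ = −αΔT + βΔS across each adjacent pair:
  52–110 m: −αΔT+βΔS = −(1.3 × 10⁻⁴)(-5.2)+(8 × 10⁻⁴)(-15.86) = -0.012 → UNSTABLE
  110–134 m: −αΔT+βΔS = −(1.3 × 10⁻⁴)(+10.2)+(8 × 10⁻⁴)(+6.35) = 3.8 × 10⁻³ → stable
The 52–110 m interval has Δρ < 0: lighter water underlies denser water.

52–110 m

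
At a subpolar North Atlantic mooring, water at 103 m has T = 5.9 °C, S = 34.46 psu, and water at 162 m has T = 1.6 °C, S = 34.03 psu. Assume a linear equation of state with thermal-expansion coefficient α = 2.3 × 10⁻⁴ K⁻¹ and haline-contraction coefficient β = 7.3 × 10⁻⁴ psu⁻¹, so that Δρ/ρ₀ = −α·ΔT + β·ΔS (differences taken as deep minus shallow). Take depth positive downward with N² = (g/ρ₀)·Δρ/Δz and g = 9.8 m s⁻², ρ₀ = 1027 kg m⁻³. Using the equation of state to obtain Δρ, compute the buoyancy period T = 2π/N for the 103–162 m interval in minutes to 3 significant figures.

ΔT = -4.3 K, ΔS = -0.43 psu (deep − shallow).
Δρ/ρ₀ = −αΔT + βΔS = 9.89 × 10⁻⁴ − 3.139 × 10⁻⁴ = 6.751 × 10⁻⁴, so Δρ ≈ 0.6933 kg m⁻³.
N² = (g/ρ₀)·Δρ/Δz = g·(Δρ/ρ₀)/Δz = 9.8 × 6.751 × 10⁻⁴ / 59 = 1.1214 × 10⁻⁴ s⁻².
N = √(1.1214 × 10⁻⁴) = 0.010590 rad s⁻¹ → T = 2π/N = 593.31 s = 9.8885 min ≈ 9.89 min.

9.89 min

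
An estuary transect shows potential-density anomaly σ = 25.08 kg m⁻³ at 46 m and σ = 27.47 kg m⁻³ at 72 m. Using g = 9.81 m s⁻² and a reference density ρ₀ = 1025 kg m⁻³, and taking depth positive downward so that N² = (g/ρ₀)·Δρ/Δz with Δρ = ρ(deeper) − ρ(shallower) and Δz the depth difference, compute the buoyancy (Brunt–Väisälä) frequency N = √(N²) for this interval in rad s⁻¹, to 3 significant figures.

0.0297 rad s⁻¹

Δρ = 1027.47 − 1025.08 = 2.39 kg m⁻³ over Δz = 72 − 46 = 26 m.
N² = (9.81/1025) × (2.39/26) = 8.7977 × 10⁻⁴ s⁻².
N = √(8.7977 × 10⁻⁴) = 0.029661 rad s⁻¹ ≈ 0.0297 rad s⁻¹.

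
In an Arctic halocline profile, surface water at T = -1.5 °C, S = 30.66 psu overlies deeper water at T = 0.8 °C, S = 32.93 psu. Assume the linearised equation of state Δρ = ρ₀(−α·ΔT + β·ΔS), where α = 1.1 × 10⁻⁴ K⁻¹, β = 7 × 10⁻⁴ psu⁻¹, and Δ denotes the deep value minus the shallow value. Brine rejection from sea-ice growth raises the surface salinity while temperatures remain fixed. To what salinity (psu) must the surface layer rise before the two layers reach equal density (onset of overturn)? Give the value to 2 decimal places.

Neutral buoyancy requires −α(T_deep − T_surf) + β(S_deep − S_surf′) = 0.
S_surf′ = S_deep − (α/β)·ΔT = 32.93 − (1.1 × 10⁻⁴/7 × 10⁻⁴)·(+2.3) = 32.5686 psu.
Increase required: 32.5686 − 30.66 = 1.9086 psu.

32.57 psu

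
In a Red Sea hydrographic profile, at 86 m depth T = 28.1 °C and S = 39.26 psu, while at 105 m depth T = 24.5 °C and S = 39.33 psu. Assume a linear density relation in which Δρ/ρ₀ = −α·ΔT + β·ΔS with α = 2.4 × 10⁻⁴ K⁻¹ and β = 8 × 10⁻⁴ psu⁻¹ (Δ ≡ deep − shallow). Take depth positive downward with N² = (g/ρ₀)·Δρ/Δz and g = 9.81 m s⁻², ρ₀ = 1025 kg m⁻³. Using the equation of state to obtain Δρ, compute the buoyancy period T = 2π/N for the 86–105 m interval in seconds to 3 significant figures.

288 s

ΔT = -3.6 K, ΔS = +0.07 psu (deep − shallow).
Δρ/ρ₀ = −αΔT + βΔS = 8.64 × 10⁻⁴ + 5.60 × 10⁻⁵ = 9.20 × 10⁻⁴, so Δρ ≈ 0.9430 kg m⁻³.
N² = (g/ρ₀)·Δρ/Δz = g·(Δρ/ρ₀)/Δz = 9.81 × 9.20 × 10⁻⁴ / 19 = 4.7501 × 10⁻⁴ s⁻².
N = √(4.7501 × 10⁻⁴) = 0.021795 rad s⁻¹ → T = 2π/N = 288.29 s ≈ 288 s.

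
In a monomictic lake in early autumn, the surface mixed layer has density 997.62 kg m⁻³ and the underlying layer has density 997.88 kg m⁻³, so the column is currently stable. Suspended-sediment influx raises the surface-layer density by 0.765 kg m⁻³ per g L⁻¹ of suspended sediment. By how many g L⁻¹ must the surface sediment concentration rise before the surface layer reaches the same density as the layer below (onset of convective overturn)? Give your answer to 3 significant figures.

Density deficit of the surface layer: 997.88 − 997.62 = 0.26 kg m⁻³.
Required change = 0.26 / 0.765 = 0.340 g L⁻¹.

0.340 g L⁻¹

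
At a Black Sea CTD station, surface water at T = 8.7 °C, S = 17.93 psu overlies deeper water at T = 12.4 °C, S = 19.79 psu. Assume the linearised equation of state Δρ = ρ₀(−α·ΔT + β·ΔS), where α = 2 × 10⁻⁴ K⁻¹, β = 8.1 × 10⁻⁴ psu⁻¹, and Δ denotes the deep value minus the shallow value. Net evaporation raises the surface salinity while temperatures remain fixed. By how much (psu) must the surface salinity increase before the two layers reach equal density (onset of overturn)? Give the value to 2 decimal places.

0.95 psu

Neutral buoyancy requires −α(T_deep − T_surf) + β(S_deep − S_surf′) = 0.
S_surf′ = S_deep − (α/β)·ΔT = 19.79 − (2 × 10⁻⁴/8.1 × 10⁻⁴)·(+3.7) = 18.8764 psu.
Increase required: 18.8764 − 17.93 = 0.9464 psu.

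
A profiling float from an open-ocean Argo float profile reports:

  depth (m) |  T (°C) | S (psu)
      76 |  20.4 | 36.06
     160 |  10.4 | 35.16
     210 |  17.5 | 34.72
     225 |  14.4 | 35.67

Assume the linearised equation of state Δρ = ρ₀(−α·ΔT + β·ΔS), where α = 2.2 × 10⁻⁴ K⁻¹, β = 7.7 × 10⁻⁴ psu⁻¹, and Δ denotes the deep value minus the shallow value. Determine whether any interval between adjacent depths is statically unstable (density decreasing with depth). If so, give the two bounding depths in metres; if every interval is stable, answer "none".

160–210 m

Evaluate Δρ/ρ₀ = −αΔT + βΔS across each adjacent pair:
  76–160 m: −αΔT+βΔS = −(2.2 × 10⁻⁴)(-10.0)+(7.7 × 10⁻⁴)(-0.90) = 1.5 × 10⁻³ → stable
  160–210 m: −αΔT+βΔS = −(2.2 × 10⁻⁴)(+7.1)+(7.7 × 10⁻⁴)(-0.44) = -1.9 × 10⁻³ → UNSTABLE
  210–225 m: −αΔT+βΔS = −(2.2 × 10⁻⁴)(-3.1)+(7.7 × 10⁻⁴)(+0.95) = 1.4 × 10⁻³ → stable
The 160–210 m interval has Δρ < 0: lighter water underlies denser water.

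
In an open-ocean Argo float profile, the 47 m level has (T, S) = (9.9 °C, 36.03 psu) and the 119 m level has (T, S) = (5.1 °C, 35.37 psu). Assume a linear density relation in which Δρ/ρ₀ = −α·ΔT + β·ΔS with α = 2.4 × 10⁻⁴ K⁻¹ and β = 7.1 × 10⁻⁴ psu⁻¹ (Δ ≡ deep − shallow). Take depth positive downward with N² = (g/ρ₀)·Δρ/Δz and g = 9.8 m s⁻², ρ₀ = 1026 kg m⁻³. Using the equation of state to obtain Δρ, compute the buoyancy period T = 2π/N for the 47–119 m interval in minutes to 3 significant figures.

10.9 min

ΔT = -4.8 K, ΔS = -0.66 psu (deep − shallow).
Δρ/ρ₀ = −αΔT + βΔS = 1.152 × 10⁻³ − 4.686 × 10⁻⁴ = 6.834 × 10⁻⁴, so Δρ ≈ 0.7012 kg m⁻³.
N² = (g/ρ₀)·Δρ/Δz = g·(Δρ/ρ₀)/Δz = 9.8 × 6.834 × 10⁻⁴ / 72 = 9.3018 × 10⁻⁵ s⁻².
N = √(9.3018 × 10⁻⁵) = 9.6446 × 10⁻³ rad s⁻¹ → T = 2π/N = 651.47 s = 10.858 min ≈ 10.9 min.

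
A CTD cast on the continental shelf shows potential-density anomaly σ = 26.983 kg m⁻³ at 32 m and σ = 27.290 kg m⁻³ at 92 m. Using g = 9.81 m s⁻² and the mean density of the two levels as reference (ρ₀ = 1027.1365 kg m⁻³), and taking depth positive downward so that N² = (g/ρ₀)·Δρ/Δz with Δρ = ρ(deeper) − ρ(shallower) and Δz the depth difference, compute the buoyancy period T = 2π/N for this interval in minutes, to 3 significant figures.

15.0 min

Δρ = 1027.290 − 1026.983 = 0.307 kg m⁻³ over Δz = 92 − 32 = 60 m.
N² = (9.81/1027.1365) × (0.307/60) = 4.8868 × 10⁻⁵ s⁻².
N = √(4.8868 × 10⁻⁵) = 6.9906 × 10⁻³ rad s⁻¹, so T = 2π/N = 898.80 s = 14.980 min ≈ 15.0 min.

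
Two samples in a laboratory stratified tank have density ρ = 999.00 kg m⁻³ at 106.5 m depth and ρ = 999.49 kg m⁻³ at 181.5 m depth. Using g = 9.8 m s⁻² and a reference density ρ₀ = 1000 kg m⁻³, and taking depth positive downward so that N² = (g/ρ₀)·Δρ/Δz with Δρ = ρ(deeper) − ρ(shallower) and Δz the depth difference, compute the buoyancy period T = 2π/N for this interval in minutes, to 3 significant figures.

Δρ = 999.49 − 999.00 = 0.49 kg m⁻³ over Δz = 181.5 − 106.5 = 75 m.
N² = (9.8/1000) × (0.49/75) = 6.4027 × 10⁻⁵ s⁻².
N = √(6.4027 × 10⁻⁵) = 8.0017 × 10⁻³ rad s⁻¹, so T = 2π/N = 785.23 s = 13.087 min ≈ 13.1 min.

13.1 min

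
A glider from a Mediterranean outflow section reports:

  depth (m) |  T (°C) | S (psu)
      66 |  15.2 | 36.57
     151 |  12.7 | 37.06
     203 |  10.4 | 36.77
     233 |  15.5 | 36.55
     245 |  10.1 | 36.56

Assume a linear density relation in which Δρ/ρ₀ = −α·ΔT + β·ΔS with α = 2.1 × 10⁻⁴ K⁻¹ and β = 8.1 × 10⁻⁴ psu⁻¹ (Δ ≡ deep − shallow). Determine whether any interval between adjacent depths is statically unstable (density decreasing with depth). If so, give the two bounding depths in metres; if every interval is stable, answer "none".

203–233 m

Evaluate Δρ/ρ₀ = −αΔT + βΔS across each adjacent pair:
  66–151 m: −αΔT+βΔS = −(2.1 × 10⁻⁴)(-2.5)+(8.1 × 10⁻⁴)(+0.49) = 9.2 × 10⁻⁴ → stable
  151–203 m: −αΔT+βΔS = −(2.1 × 10⁻⁴)(-2.3)+(8.1 × 10⁻⁴)(-0.29) = 2.5 × 10⁻⁴ → stable
  203–233 m: −αΔT+βΔS = −(2.1 × 10⁻⁴)(+5.1)+(8.1 × 10⁻⁴)(-0.22) = -1.2 × 10⁻³ → UNSTABLE
  233–245 m: −αΔT+βΔS = −(2.1 × 10⁻⁴)(-5.4)+(8.1 × 10⁻⁴)(+0.01) = 1.1 × 10⁻³ → stable
The 203–233 m interval has Δρ < 0: lighter water underlies denser water.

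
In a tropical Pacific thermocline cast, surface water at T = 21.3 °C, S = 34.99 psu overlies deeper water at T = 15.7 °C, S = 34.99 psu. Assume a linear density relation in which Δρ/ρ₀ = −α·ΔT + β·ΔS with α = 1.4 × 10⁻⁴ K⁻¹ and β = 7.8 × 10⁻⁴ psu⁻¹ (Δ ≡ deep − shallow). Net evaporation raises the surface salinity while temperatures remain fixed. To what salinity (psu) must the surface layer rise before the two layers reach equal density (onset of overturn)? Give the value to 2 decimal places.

Neutral buoyancy requires −α(T_deep − T_surf) + β(S_deep − S_surf′) = 0.
S_surf′ = S_deep − (α/β)·ΔT = 34.99 − (1.4 × 10⁻⁴/7.8 × 10⁻⁴)·(-5.6) = 35.9951 psu.
Increase required: 35.9951 − 34.99 = 1.0051 psu.

36.00 psu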